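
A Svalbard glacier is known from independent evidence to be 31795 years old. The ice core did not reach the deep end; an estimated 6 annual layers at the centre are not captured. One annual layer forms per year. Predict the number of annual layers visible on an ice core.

31789 annual layers

Expected annual layers over 31795 years: 31795.
Subtracting the 6 annual layers not captured gives 31795 − 6 = 31789 annual layers in the record.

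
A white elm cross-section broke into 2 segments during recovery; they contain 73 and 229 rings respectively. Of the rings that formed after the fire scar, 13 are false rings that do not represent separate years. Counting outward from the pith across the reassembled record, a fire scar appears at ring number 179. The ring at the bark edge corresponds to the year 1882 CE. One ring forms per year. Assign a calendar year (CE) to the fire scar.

1772 CE

Total rings = 73 + 229 = 302.
Between ring 179 and the bark edge there are 302 − 179 = 123 rings.
123 − 13 false = 110 true rings after the fire scar.
The ring at the bark edge is 1882 CE, so the fire scar dates to 1882 − 110 = 1772 CE.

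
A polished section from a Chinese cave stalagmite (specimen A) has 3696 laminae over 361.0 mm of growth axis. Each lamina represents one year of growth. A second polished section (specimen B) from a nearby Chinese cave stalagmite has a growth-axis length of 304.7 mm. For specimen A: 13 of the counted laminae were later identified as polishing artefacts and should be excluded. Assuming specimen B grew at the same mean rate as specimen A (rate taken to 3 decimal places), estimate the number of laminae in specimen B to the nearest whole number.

3109 laminae

Specimen A: true lamina count = 3696 − 13 = 3683.
A: Mean rate = 361.0 mm / 3683 years ≈ 0.098 mm/year.
Specimen B: 304.7 mm / 0.098 mm per year = 3109.18 years ≈ 3109 laminae.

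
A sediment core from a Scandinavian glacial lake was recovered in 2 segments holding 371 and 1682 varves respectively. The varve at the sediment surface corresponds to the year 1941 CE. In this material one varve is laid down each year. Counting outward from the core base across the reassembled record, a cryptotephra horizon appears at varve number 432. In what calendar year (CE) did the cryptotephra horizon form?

Total varves = 371 + 1682 = 2053.
2053 − 432 = 1621 varves lie beyond the cryptotephra horizon toward the sediment surface.
The varve at the sediment surface is 1941 CE, so the cryptotephra horizon dates to 1941 − 1621 = 320 CE.

320 CE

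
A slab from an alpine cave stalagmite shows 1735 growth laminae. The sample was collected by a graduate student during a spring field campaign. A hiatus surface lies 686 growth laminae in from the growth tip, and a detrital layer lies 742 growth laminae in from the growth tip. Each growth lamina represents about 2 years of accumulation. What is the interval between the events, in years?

742 − 686 = 56 growth laminae lie between the two events.
Multiplying by 2 years per growth lamina: 56 × 2 = 112 years.

112 years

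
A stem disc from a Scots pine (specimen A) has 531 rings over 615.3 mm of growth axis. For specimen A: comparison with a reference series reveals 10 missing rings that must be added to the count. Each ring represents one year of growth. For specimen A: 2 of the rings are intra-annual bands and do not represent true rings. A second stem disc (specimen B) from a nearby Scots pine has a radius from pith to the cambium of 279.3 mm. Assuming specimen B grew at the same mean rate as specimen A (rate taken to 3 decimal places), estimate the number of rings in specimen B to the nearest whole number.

245 rings

Specimen A: correcting the raw count gives 531 − 2 + 10 = 539 true rings.
A: 615.3 mm over 539 years gives 615.3 / 539 ≈ 1.142 mm/yr.
Specimen B: 279.3 mm / 1.142 mm per year = 244.57 years ≈ 245 rings.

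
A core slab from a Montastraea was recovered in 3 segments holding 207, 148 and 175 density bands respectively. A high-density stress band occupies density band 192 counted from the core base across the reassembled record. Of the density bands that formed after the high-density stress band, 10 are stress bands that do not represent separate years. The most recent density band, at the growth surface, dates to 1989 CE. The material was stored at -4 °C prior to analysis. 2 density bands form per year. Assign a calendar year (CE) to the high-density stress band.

1825 CE

Total density bands = 207 + 148 + 175 = 530.
The high-density stress band sits at density band 192 from the core base, so 530 − 192 = 338 density bands formed after it.
Removing the 10 false density bands leaves 338 − 10 = 328 true density bands beyond the high-density stress band.
With 2 density bands per year, 328 / 2 = 164 years.
The density band at the growth surface is 1989 CE, so the high-density stress band dates to 1989 − 164 = 1825 CE.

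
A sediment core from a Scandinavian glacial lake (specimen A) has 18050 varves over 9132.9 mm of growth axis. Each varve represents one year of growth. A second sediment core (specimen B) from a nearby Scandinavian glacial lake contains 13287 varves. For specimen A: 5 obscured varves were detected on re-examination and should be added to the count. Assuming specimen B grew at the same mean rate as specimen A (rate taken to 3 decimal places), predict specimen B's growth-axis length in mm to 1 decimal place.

Specimen A: correcting the raw count gives 18050 + 5 = 18055 true varves.
A: 9132.9 mm over 18055 years gives 9132.9 / 18055 ≈ 0.506 mm/year.
Length of B = 0.506 × 13287 = 6723.2 mm.

6723.2 mm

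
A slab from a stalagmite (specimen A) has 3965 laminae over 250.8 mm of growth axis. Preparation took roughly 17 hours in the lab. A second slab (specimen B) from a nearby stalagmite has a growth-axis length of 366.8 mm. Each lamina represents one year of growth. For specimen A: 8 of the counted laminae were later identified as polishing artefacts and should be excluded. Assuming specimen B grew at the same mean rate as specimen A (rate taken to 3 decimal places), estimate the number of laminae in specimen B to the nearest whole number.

Specimen A: true lamina count = 3965 − 8 = 3957.
A: Extension rate ≈ 250.8 / 3957 = 0.063 mm/year.
For B, 366.8 / 0.063 = 5822.22 years ≈ 5822 laminae.

5822 laminae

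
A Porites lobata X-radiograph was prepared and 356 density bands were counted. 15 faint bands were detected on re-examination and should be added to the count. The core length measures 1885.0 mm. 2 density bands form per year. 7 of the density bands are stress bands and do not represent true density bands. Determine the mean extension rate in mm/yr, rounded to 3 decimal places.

10.357 mm/yr

After corrections the count is 356 − 7 + 15 = 364 density bands.
With 2 density bands per year, 364 / 2 = 182 years.
Mean rate = 1885.0 mm / 182 years ≈ 10.357 mm/yr.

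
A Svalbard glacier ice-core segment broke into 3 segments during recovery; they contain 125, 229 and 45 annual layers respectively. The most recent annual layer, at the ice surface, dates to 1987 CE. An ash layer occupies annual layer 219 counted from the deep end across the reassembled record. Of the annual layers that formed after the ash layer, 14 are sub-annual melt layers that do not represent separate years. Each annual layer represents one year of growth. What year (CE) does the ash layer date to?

1821 CE

Total annual layers = 125 + 229 + 45 = 399.
399 − 219 = 180 annual layers lie beyond the ash layer toward the ice surface.
180 − 14 false = 166 true annual layers after the ash layer.
The annual layer at the ice surface is 1987 CE, so the ash layer dates to 1987 − 166 = 1821 CE.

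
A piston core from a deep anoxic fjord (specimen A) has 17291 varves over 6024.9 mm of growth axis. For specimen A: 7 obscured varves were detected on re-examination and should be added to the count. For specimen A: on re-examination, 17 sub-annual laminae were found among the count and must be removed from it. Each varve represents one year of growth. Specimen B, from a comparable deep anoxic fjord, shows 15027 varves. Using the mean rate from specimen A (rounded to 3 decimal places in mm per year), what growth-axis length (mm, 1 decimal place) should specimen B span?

5244.4 mm

Specimen A: correcting the raw count gives 17291 − 17 + 7 = 17281 true varves.
A: Mean rate = 6024.9 mm / 17281 years ≈ 0.349 mm/yr.
B's length ≈ 0.349 × 15027 = 5244.4 mm.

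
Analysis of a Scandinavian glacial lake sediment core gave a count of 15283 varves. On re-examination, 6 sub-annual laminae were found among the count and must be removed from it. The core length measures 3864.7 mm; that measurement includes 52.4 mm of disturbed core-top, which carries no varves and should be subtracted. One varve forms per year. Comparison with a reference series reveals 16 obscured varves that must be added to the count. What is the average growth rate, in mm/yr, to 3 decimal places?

After corrections the count is 15283 − 6 + 16 = 15293 varves.
Net length = 3864.7 − 52.4 = 3812.3 mm.
Mean rate = 3812.3 mm / 15293 years ≈ 0.249 mm/yr.

0.249 mm/yr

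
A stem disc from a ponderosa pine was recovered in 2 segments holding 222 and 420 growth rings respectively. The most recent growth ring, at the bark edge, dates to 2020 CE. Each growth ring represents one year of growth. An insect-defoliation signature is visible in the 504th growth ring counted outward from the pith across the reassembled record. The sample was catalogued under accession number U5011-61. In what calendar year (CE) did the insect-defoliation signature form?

1882 CE

Total growth rings = 222 + 420 = 642.
642 − 504 = 138 growth rings lie beyond the insect-defoliation signature toward the bark edge.
The growth ring at the bark edge is 2020 CE, so the insect-defoliation signature dates to 2020 − 138 = 1882 CE.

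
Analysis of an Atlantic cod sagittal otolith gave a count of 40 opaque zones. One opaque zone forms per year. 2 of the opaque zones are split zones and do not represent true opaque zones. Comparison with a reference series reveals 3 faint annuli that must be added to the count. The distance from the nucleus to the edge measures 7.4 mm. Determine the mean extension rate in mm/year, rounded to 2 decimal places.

0.18 mm/year

True opaque zone count = 40 − 2 + 3 = 41.
Mean rate = 7.4 mm / 41 years ≈ 0.18 mm/year.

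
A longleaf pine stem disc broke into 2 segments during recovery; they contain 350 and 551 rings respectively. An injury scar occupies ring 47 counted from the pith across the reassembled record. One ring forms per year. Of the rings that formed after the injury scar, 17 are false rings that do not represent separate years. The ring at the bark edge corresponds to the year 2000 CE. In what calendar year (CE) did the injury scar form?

1163 CE

Total rings = 350 + 551 = 901.
901 − 47 = 854 rings lie beyond the injury scar toward the bark edge.
854 − 17 false = 837 true rings after the injury scar.
Counting back 837 years from 2000 CE places the injury scar in 2000 − 837 = 1163 CE.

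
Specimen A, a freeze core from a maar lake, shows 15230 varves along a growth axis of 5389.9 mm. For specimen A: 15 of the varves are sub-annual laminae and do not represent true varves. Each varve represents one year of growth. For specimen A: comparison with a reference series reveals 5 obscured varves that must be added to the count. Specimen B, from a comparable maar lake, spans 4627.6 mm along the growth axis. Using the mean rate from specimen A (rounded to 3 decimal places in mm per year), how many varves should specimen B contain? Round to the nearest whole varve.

Specimen A: true varve count = 15230 − 15 + 5 = 15220.
A: Extension rate ≈ 5389.9 / 15220 = 0.354 mm per year.
For B, 4627.6 / 0.354 = 13072.32 years ≈ 13072 varves.

13072 varves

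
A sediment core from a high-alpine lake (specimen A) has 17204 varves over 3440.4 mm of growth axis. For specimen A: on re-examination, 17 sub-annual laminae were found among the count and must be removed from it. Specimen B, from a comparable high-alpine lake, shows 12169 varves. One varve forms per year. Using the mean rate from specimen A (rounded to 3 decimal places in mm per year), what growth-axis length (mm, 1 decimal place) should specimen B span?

2433.8 mm

Specimen A: correcting the raw count gives 17204 − 17 = 17187 true varves.
A: Mean rate = 3440.4 mm / 17187 years ≈ 0.200 mm/yr.
For B, 0.200 mm/year × 12169 years = 2433.8 mm.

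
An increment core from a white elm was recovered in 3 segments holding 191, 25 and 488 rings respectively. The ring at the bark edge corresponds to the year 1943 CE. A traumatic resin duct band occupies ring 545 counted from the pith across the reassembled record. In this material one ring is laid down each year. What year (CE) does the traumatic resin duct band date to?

Total rings = 191 + 25 + 488 = 704.
Between ring 545 and the bark edge there are 704 − 545 = 159 rings.
The ring at the bark edge is 1943 CE, so the traumatic resin duct band dates to 1943 − 159 = 1784 CE.

1784 CE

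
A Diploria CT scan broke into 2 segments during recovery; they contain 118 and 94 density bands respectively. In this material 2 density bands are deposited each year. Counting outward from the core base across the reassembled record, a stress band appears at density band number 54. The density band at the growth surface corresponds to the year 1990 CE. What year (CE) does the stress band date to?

1911 CE

Total density bands = 118 + 94 = 212.
Between density band 54 and the growth surface there are 212 − 54 = 158 density bands.
158 density bands at 2 per year is 158 / 2 = 79 years.
The density band at the growth surface is 1990 CE, so the stress band dates to 1990 − 79 = 1911 CE.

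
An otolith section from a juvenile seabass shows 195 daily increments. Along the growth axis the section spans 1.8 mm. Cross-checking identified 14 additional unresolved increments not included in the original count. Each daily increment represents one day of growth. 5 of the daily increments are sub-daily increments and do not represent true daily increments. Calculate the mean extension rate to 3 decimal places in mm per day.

After corrections the count is 195 − 5 + 14 = 204 daily increments.
Extension rate ≈ 1.8 / 204 = 0.009 mm per day.

0.009 mm per day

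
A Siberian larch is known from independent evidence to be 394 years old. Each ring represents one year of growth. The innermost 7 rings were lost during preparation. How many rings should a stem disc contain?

387 rings

One ring per year gives 394 rings over 394 years.
Subtracting the 7 rings not captured gives 394 − 7 = 387 rings in the record.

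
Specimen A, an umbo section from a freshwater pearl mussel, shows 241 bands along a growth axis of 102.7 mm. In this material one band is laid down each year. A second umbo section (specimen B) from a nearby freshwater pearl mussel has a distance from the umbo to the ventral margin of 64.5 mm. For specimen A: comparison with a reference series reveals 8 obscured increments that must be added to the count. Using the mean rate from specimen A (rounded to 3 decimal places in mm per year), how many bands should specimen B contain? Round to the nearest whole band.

Specimen A: after corrections the count is 241 + 8 = 249 bands.
A: Extension rate ≈ 102.7 / 249 = 0.412 mm/yr.
Specimen B: 64.5 mm / 0.412 mm per year = 156.55 years ≈ 157 bands.

157 bands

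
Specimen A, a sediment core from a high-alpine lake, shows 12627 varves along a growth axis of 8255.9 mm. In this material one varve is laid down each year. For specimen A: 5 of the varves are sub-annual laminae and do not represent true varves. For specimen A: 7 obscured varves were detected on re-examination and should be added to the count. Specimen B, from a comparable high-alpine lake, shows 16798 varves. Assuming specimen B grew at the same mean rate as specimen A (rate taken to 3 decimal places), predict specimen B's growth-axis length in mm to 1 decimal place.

Specimen A: correcting the raw count gives 12627 − 5 + 7 = 12629 true varves.
A: Extension rate ≈ 8255.9 / 12629 = 0.654 mm/yr.
Length of B = 0.654 × 16798 = 10985.9 mm.

10985.9 mm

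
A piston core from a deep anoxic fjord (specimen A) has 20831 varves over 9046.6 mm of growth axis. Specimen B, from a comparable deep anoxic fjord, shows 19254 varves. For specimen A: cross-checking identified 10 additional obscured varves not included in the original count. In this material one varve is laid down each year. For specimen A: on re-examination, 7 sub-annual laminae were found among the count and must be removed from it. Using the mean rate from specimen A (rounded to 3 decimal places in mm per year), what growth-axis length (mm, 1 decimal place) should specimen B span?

8356.2 mm

Specimen A: adjusted count: 20831 − 7 + 10 = 20834 varves.
A: 9046.6 mm over 20834 years gives 9046.6 / 20834 ≈ 0.434 mm/yr.
Length of B = 0.434 × 19254 = 8356.2 mm.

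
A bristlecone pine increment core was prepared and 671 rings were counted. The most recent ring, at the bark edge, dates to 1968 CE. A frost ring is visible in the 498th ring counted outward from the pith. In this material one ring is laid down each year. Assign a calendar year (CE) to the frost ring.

1795 CE

671 − 498 = 173 rings lie beyond the frost ring toward the bark edge.
1968 − 173 = 1795 CE.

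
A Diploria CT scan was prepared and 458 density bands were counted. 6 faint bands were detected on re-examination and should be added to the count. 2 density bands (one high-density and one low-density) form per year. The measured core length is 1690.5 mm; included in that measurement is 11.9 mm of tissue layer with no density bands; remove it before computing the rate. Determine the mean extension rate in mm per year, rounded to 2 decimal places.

7.24 mm per year

After corrections the count is 458 + 6 = 464 density bands.
Dividing by 2 density bands per year: 464 / 2 = 232 years.
The growth record spans 1690.5 − 11.9 = 1678.6 mm.
Mean rate = 1678.6 mm / 232 years ≈ 7.24 mm per year.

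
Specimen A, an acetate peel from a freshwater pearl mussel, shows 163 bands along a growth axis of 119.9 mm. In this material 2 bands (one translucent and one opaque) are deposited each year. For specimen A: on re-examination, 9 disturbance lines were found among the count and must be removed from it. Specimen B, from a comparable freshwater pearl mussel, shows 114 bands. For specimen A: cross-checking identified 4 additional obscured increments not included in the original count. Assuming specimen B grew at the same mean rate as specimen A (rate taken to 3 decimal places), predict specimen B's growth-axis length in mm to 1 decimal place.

86.5 mm

Specimen A: after corrections the count is 163 − 9 + 4 = 158 bands.
Specimen A: with 2 bands per year, 158 / 2 = 79 years.
A: 119.9 mm over 79 years gives 119.9 / 79 ≈ 1.518 mm per year.
Specimen B: 114 bands at 2 per year is 114 / 2 = 57 years. Length of B = 1.518 × 57 = 86.5 mm.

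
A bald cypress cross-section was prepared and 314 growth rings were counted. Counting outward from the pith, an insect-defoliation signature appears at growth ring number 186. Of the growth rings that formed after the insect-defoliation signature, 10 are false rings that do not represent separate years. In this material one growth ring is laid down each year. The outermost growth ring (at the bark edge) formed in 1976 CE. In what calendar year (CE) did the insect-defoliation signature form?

The insect-defoliation signature sits at growth ring 186 from the pith, so 314 − 186 = 128 growth rings formed after it.
Excluding 10 false growth rings: 128 − 10 = 118.
Counting back 118 years from 1976 CE places the insect-defoliation signature in 1976 − 118 = 1858 CE.

1858 CE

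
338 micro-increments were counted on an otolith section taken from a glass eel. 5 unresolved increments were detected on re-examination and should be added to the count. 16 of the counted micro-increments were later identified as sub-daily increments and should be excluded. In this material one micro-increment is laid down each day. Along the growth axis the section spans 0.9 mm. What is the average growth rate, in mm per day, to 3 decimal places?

0.003 mm per day

Correcting the raw count gives 338 − 16 + 5 = 327 true micro-increments.
Extension rate ≈ 0.9 / 327 = 0.003 mm per day.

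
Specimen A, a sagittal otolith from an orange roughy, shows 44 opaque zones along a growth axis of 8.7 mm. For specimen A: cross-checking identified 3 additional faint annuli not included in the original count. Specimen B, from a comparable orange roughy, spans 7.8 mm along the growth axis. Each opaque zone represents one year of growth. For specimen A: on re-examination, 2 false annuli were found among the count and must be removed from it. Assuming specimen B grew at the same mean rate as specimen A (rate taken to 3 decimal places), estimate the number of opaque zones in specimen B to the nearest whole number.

Specimen A: correcting the raw count gives 44 − 2 + 3 = 45 true opaque zones.
A: Mean rate = 8.7 mm / 45 years ≈ 0.193 mm/year.
Specimen B: 7.8 mm / 0.193 mm per year = 40.41 years ≈ 40 opaque zones.

40 opaque zones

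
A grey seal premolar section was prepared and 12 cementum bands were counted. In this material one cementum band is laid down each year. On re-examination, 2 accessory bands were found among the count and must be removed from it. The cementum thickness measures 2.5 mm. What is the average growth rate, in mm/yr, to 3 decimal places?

0.250 mm/yr

Adjusted count: 12 − 2 = 10 cementum bands.
Extension rate ≈ 2.5 / 10 = 0.250 mm/yr.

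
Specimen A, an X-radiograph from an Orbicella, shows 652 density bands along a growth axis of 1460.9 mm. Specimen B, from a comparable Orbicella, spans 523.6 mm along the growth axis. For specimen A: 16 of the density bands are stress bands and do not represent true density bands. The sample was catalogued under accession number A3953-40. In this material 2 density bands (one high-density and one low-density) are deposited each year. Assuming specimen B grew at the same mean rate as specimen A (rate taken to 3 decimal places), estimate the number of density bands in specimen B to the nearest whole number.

Specimen A: correcting the raw count gives 652 − 16 = 636 true density bands.
Specimen A: 636 density bands at 2 per year is 636 / 2 = 318 years.
A: Mean rate = 1460.9 mm / 318 years ≈ 4.594 mm/yr.
Specimen B: 523.6 mm / 4.594 mm per year = 113.97 years; at 2 density bands per year that is 113.97 × 2 ≈ 228 density bands.

228 density bands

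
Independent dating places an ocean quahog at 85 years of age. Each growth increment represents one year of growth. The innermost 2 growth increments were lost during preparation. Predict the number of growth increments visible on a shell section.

83 growth increments

At one growth increment per year, 85 years correspond to 85 growth increments.
Subtracting the 2 growth increments not captured gives 85 − 2 = 83 growth increments in the record.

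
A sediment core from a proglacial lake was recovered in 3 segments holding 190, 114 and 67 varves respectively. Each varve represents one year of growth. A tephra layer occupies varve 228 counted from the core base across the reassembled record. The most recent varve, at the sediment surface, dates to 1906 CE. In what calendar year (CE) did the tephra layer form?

Total varves = 190 + 114 + 67 = 371.
The tephra layer sits at varve 228 from the core base, so 371 − 228 = 143 varves formed after it.
The varve at the sediment surface is 1906 CE, so the tephra layer dates to 1906 − 143 = 1763 CE.

1763 CE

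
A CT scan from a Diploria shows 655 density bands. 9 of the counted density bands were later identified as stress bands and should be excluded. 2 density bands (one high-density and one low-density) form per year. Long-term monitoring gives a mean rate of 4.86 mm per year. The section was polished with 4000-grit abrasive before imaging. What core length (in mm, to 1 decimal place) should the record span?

Adjusted count: 655 − 9 = 646 density bands.
Dividing by 2 density bands per year: 646 / 2 = 323 years.
Predicted length = 4.86 mm/year × 323 years = 1569.8 mm.

1569.8 mm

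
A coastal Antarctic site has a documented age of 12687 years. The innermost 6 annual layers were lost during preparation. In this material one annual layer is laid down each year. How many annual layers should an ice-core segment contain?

At one annual layer per year, 12687 years correspond to 12687 annual layers.
Less the 6 uncaptured annual layers: 12687 − 6 = 12681.

12681 annual layers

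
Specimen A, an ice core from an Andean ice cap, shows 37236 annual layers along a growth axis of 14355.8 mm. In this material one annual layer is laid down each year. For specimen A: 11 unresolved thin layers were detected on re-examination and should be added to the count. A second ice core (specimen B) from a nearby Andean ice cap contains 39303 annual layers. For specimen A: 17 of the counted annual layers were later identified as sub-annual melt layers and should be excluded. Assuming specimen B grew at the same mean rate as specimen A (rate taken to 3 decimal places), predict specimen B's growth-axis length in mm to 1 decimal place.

Specimen A: after corrections the count is 37236 − 17 + 11 = 37230 annual layers.
A: 14355.8 mm over 37230 years gives 14355.8 / 37230 ≈ 0.386 mm per year.
B's length ≈ 0.386 × 39303 = 15171.0 mm.

15171.0 mm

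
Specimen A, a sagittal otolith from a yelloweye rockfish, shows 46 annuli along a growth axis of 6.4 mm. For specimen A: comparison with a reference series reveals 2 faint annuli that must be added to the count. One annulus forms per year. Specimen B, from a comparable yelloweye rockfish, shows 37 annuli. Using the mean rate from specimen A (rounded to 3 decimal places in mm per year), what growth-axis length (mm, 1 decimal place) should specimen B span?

Specimen A: true annulus count = 46 + 2 = 48.
A: Mean rate = 6.4 mm / 48 years ≈ 0.133 mm/year.
For B, 0.133 mm/year × 37 years = 4.9 mm.

4.9 mm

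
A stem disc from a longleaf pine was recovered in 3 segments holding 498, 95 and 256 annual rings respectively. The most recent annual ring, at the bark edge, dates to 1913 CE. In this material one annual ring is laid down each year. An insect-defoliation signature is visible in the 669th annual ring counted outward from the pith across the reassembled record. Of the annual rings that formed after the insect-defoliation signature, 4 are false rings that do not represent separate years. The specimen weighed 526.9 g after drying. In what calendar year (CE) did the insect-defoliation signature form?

Total annual rings = 498 + 95 + 256 = 849.
The insect-defoliation signature sits at annual ring 669 from the pith, so 849 − 669 = 180 annual rings formed after it.
Excluding 4 false annual rings: 180 − 4 = 176.
Counting back 176 years from 1913 CE places the insect-defoliation signature in 1913 − 176 = 1737 CE.

1737 CE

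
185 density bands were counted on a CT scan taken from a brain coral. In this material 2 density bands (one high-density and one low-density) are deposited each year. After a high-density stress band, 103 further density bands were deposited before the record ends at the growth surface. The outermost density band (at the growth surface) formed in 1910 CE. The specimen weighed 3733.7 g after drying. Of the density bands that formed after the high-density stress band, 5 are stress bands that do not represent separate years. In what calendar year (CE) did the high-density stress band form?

1861 CE

103 density bands formed after the high-density stress band.
103 − 5 false = 98 true density bands after the high-density stress band.
Dividing by 2 density bands per year: 98 / 2 = 49 years.
1910 − 49 = 1861 CE.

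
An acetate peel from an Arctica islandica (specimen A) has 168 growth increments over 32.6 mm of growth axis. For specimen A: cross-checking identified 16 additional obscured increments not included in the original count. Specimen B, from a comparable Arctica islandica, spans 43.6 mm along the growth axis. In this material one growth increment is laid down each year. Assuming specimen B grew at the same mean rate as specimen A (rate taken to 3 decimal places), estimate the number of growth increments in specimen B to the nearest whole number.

246 growth increments

Specimen A: after corrections the count is 168 + 16 = 184 growth increments.
A: 32.6 mm over 184 years gives 32.6 / 184 ≈ 0.177 mm/year.
Specimen B: 43.6 mm / 0.177 mm per year = 246.33 years ≈ 246 growth increments.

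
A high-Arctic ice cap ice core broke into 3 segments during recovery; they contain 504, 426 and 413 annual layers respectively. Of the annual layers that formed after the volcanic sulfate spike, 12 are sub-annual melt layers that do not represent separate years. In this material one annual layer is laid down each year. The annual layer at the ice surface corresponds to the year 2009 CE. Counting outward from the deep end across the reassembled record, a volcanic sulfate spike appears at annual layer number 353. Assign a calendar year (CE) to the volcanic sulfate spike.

Total annual layers = 504 + 426 + 413 = 1343.
Between annual layer 353 and the ice surface there are 1343 − 353 = 990 annual layers.
Removing the 12 false annual layers leaves 990 − 12 = 978 true annual layers beyond the volcanic sulfate spike.
2009 − 978 = 1031 CE.

1031 CE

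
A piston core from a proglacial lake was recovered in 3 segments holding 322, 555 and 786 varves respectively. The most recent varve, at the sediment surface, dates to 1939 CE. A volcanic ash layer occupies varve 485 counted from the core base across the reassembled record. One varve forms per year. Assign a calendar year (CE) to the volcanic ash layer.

Total varves = 322 + 555 + 786 = 1663.
The volcanic ash layer sits at varve 485 from the core base, so 1663 − 485 = 1178 varves formed after it.
1939 − 1178 = 761 CE.

761 CE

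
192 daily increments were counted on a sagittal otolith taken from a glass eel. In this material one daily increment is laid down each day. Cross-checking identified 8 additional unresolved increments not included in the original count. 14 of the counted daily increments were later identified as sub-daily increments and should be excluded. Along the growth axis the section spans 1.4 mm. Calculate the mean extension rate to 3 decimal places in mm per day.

0.008 mm per day

Adjusted count: 192 − 14 + 8 = 186 daily increments.
Extension rate ≈ 1.4 / 186 = 0.008 mm per day.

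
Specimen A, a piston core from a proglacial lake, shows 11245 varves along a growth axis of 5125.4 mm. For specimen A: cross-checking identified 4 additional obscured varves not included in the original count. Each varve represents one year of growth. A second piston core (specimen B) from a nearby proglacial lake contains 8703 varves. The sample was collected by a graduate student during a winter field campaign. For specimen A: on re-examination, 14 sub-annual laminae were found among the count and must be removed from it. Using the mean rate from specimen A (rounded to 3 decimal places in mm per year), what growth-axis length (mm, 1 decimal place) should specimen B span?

3968.6 mm

Specimen A: correcting the raw count gives 11245 − 14 + 4 = 11235 true varves.
A: Mean rate = 5125.4 mm / 11235 years ≈ 0.456 mm/yr.
For B, 0.456 mm/year × 8703 years = 3968.6 mm.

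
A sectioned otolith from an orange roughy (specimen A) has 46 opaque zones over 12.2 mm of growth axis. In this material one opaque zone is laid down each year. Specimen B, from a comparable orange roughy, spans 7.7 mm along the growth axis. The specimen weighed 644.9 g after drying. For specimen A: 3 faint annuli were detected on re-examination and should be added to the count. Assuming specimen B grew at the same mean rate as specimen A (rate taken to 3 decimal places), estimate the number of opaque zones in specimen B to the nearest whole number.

Specimen A: correcting the raw count gives 46 + 3 = 49 true opaque zones.
A: 12.2 mm over 49 years gives 12.2 / 49 ≈ 0.249 mm per year.
Specimen B: 7.7 mm / 0.249 mm per year = 30.92 years ≈ 31 opaque zones.

31 opaque zones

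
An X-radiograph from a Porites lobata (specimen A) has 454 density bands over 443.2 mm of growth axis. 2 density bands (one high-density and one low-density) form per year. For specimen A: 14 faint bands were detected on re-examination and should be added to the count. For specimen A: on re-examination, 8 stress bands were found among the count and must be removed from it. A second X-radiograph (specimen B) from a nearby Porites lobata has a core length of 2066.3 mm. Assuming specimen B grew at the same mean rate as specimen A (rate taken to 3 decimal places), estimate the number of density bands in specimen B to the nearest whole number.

Specimen A: correcting the raw count gives 454 − 8 + 14 = 460 true density bands.
Specimen A: 460 density bands at 2 per year is 460 / 2 = 230 years.
A: 443.2 mm over 230 years gives 443.2 / 230 ≈ 1.927 mm/yr.
Specimen B: 2066.3 mm / 1.927 mm per year = 1072.29 years; at 2 density bands per year that is 1072.29 × 2 ≈ 2145 density bands.

2145 density bands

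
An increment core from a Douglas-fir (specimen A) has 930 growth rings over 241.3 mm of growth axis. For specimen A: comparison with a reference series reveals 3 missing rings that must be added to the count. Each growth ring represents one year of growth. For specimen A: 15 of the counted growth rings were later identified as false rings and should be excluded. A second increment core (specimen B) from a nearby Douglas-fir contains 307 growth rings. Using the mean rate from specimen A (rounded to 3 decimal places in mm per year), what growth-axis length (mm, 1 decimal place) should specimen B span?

80.7 mm

Specimen A: correcting the raw count gives 930 − 15 + 3 = 918 true growth rings.
A: 241.3 mm over 918 years gives 241.3 / 918 ≈ 0.263 mm/year.
B's length ≈ 0.263 × 307 = 80.7 mm.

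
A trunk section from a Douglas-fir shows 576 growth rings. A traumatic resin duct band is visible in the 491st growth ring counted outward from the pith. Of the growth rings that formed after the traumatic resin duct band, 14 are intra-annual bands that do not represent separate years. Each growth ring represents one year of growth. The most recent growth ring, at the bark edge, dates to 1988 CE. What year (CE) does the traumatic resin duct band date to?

1917 CE

The traumatic resin duct band sits at growth ring 491 from the pith, so 576 − 491 = 85 growth rings formed after it.
85 − 14 false = 71 true growth rings after the traumatic resin duct band.
Counting back 71 years from 1988 CE places the traumatic resin duct band in 1988 − 71 = 1917 CE.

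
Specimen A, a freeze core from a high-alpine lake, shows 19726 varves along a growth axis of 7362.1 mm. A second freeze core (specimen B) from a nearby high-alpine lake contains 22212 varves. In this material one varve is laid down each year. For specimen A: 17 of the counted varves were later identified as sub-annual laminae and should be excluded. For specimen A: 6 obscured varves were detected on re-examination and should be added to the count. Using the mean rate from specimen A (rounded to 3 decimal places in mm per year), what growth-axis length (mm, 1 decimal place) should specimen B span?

8285.1 mm

Specimen A: adjusted count: 19726 − 17 + 6 = 19715 varves.
A: 7362.1 mm over 19715 years gives 7362.1 / 19715 ≈ 0.373 mm/year.
For B, 0.373 mm/year × 22212 years = 8285.1 mm.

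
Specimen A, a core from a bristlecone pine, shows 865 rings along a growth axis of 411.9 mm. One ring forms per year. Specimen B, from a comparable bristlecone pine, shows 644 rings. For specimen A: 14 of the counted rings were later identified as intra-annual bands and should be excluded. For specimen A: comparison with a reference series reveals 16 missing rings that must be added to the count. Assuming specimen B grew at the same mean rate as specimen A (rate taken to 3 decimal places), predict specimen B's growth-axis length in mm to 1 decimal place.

305.9 mm

Specimen A: correcting the raw count gives 865 − 14 + 16 = 867 true rings.
A: 411.9 mm over 867 years gives 411.9 / 867 ≈ 0.475 mm/year.
B's length ≈ 0.475 × 644 = 305.9 mm.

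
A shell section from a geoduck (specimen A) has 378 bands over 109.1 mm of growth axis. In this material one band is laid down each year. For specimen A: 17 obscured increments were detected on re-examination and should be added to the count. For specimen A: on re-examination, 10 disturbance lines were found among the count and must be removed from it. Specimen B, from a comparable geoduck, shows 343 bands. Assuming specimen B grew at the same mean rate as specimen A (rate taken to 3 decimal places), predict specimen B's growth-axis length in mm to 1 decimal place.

97.1 mm

Specimen A: after corrections the count is 378 − 10 + 17 = 385 bands.
A: 109.1 mm over 385 years gives 109.1 / 385 ≈ 0.283 mm per year.
Length of B = 0.283 × 343 = 97.1 mm.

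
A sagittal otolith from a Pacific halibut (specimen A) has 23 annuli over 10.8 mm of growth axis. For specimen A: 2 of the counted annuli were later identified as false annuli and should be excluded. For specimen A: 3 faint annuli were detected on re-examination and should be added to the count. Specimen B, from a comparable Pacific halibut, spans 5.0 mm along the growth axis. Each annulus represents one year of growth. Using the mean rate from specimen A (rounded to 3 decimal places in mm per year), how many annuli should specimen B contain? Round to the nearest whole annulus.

11 annuli

Specimen A: adjusted count: 23 − 2 + 3 = 24 annuli.
A: Extension rate ≈ 10.8 / 24 = 0.450 mm/year.
Specimen B: 5.0 mm / 0.450 mm per year = 11.11 years ≈ 11 annuli.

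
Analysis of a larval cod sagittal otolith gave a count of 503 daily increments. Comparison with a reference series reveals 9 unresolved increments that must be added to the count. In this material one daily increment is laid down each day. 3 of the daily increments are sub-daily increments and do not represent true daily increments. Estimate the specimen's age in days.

True daily increment count = 503 − 3 + 9 = 509.
One daily increment per day makes the duration 509 days.

509 d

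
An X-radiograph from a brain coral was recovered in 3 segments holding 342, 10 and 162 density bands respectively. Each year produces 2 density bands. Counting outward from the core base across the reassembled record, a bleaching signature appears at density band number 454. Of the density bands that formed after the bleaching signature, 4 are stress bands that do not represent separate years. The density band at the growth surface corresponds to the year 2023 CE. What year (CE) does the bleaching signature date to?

1995 CE

Total density bands = 342 + 10 + 162 = 514.
The bleaching signature sits at density band 454 from the core base, so 514 − 454 = 60 density bands formed after it.
Excluding 4 false density bands: 60 − 4 = 56.
Dividing by 2 density bands per year: 56 / 2 = 28 years.
Counting back 28 years from 2023 CE places the bleaching signature in 2023 − 28 = 1995 CE.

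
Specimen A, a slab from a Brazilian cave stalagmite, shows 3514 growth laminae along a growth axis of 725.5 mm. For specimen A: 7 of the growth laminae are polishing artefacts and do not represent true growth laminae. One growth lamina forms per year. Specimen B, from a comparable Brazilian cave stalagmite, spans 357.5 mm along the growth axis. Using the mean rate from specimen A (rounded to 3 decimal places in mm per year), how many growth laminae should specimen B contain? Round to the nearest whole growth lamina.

Specimen A: correcting the raw count gives 3514 − 7 = 3507 true growth laminae.
A: Mean rate = 725.5 mm / 3507 years ≈ 0.207 mm per year.
Specimen B: 357.5 mm / 0.207 mm per year = 1727.05 years ≈ 1727 growth laminae.

1727 growth laminae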